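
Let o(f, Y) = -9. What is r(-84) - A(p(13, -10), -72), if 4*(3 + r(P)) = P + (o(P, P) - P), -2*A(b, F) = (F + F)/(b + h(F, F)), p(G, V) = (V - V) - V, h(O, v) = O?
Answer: -507/124 ≈ -4.0887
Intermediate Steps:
p(G, V) = -V (p(G, V) = 0 - V = -V)
A(b, F) = -F/(F + b) (A(b, F) = -(F + F)/(2*(b + F)) = -2*F/(2*(F + b)) = -F/(F + b))
r(P) = -21/4 (r(P) = -3 + (P + (-9 - P))/4 = -3 + (¼)*(-9) = -3 - 9/4 = -21/4)
r(-84) - A(p(13, -10), -72) = -21/4 - (-1)*(-72)/(-72 - 1*(-10)) = -21/4 - (-1)*(-72)/(-72 + 10) = -21/4 - (-1)*(-72)/(-62) = -21/4 - (-1)*(-72)*(-1)/62 = -21/4 - 1*(-36/31) = -21/4 + 36/31 = -507/124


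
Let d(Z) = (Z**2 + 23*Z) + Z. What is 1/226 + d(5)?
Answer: 32771/226 ≈ 145.00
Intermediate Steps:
d(Z) = Z**2 + 24*Z
1/226 + d(5) = 1/226 + 5*(24 + 5) = 1/226 + 5*29 = 1/226 + 145 = 32771/226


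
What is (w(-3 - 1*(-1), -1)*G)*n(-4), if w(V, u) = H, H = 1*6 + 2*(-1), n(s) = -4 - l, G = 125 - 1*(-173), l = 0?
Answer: -4768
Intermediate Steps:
G = 298 (G = 125 + 173 = 298)
n(s) = -4 (n(s) = -4 - 1*0 = -4 + 0 = -4)
H = 4 (H = 6 - 2 = 4)
w(V, u) = 4
(w(-3 - 1*(-1), -1)*G)*n(-4) = (4*298)*(-4) = 1192*(-4) = -4768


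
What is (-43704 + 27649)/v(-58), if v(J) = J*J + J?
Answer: -845/174 ≈ -4.8563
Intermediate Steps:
v(J) = J + J² (v(J) = J² + J = J + J²)
(-43704 + 27649)/v(-58) = (-43704 + 27649)/((-58*(1 - 58))) = -16055/((-58*(-57))) = -16055/3306 = -16055*1/3306 = -845/174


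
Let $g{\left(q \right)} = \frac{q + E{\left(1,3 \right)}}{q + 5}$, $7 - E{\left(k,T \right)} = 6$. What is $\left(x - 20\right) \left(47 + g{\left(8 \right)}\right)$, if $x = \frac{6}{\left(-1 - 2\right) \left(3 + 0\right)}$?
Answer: $- \frac{38440}{39} \approx -985.64$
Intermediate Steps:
$x = - \frac{2}{3}$ ($x = \frac{6}{\left(-3\right) 3} = \frac{6}{-9} = 6 \left(- \frac{1}{9}\right) = - \frac{2}{3} \approx -0.66667$)
$E{\left(k,T \right)} = 1$ ($E{\left(k,T \right)} = 7 - 6 = 1$)
$g{\left(q \right)} = \frac{1 + q}{5 + q}$ ($g{\left(q \right)} = \frac{q + 1}{q + 5} = \frac{1 + q}{5 + q}$)
$\left(x - 20\right) \left(47 + g{\left(8 \right)}\right) = \left(- \frac{2}{3} - 20\right) \left(47 + \frac{1 + 8}{5 + 8}\right) = \left(- \frac{2}{3} - 20\right) \left(47 + \frac{1}{13} \cdot 9\right) = - \frac{62 \left(47 + \frac{1}{13} \cdot 9\right)}{3} = - \frac{62 \left(47 + \frac{9}{13}\right)}{3} = \left(- \frac{62}{3}\right) \frac{620}{13} = - \frac{38440}{39}$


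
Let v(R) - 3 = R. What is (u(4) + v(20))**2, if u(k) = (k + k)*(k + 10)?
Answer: 18225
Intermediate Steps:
v(R) = 3 + R
u(k) = 2*k*(10 + k) (u(k) = (2*k)*(10 + k) = 2*k*(10 + k))
(u(4) + v(20))**2 = (2*4*(10 + 4) + (3 + 20))**2 = (2*4*14 + 23)**2 = (112 + 23)**2 = 135**2 = 18225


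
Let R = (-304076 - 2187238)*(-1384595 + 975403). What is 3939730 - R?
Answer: -1019421818558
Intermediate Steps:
R = 1019425758288 (R = -2491314*(-409192) = 1019425758288)
3939730 - R = 3939730 - 1*1019425758288 = 3939730 - 1019425758288 = -1019421818558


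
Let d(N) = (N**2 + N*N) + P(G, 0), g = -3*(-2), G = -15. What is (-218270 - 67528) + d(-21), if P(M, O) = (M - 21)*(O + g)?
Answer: -285132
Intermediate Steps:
g = 6
P(M, O) = (-21 + M)*(6 + O) (P(M, O) = (M - 21)*(O + 6) = (-21 + M)*(6 + O))
d(N) = -216 + 2*N**2 (d(N) = (N**2 + N*N) + (-126 - 21*0 + 6*(-15) - 15*0) = (N**2 + N**2) + (-126 + 0 - 90 + 0) = 2*N**2 - 216 = -216 + 2*N**2)
(-218270 - 67528) + d(-21) = (-218270 - 67528) + (-216 + 2*(-21)**2) = -285798 + (-216 + 2*441) = -285798 + (-216 + 882) = -285798 + 666 = -285132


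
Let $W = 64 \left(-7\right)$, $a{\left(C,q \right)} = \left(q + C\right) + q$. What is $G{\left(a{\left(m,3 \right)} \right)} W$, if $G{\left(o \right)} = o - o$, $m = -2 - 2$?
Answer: $0$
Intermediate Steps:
$m = -4$ ($m = -2 - 2 = -4$)
$a{\left(C,q \right)} = C + 2 q$ ($a{\left(C,q \right)} = \left(C + q\right) + q = C + 2 q$)
$G{\left(o \right)} = 0$
$W = -448$
$G{\left(a{\left(m,3 \right)} \right)} W = 0 \left(-448\right) = 0$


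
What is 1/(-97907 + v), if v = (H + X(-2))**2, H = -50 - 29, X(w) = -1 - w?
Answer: -1/91823 ≈ -1.0891e-5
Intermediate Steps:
H = -79
v = 6084 (v = (-79 + (-1 - 1*(-2)))**2 = (-79 + (-1 + 2))**2 = (-79 + 1)**2 = (-78)**2 = 6084)
1/(-97907 + v) = 1/(-97907 + 6084) = 1/(-91823) = -1/91823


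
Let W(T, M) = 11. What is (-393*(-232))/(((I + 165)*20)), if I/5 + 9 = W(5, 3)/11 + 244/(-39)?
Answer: 888966/18275 ≈ 48.644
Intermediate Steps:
I = -2780/39 (I = -45 + 5*(11/11 + 244/(-39)) = -45 + 5*(11*(1/11) + 244*(-1/39)) = -45 + 5*(1 - 244/39) = -45 + 5*(-205/39) = -45 - 1025/39 = -2780/39 ≈ -71.282)
(-393*(-232))/(((I + 165)*20)) = (-393*(-232))/(((-2780/39 + 165)*20)) = 91176/(((3655/39)*20)) = 91176/(73100/39) = 91176*(39/73100) = 888966/18275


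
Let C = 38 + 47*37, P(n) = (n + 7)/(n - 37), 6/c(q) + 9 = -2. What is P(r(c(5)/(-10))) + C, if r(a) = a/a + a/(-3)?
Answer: 3519798/1981 ≈ 1776.8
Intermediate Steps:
c(q) = -6/11 (c(q) = 6/(-9 - 2) = 6/(-11) = 6*(-1/11) = -6/11)
r(a) = 1 - a/3 (r(a) = 1 + a*(-⅓) = 1 - a/3)
P(n) = (7 + n)/(-37 + n)
C = 1777 (C = 38 + 1739 = 1777)
P(r(c(5)/(-10))) + C = (7 + (1 - (-2)/(11*(-10))))/(-37 + (1 - (-2)/(11*(-10)))) + 1777 = (7 + (1 - (-2)*(-1)/(11*10)))/(-37 + (1 - (-2)*(-1)/(11*10))) + 1777 = (7 + (1 - ⅓*3/55))/(-37 + (1 - ⅓*3/55)) + 1777 = (7 + (1 - 1/55))/(-37 + (1 - 1/55)) + 1777 = (7 + 54/55)/(-37 + 54/55) + 1777 = (439/55)/(-1981/55) + 1777 = -55/1981*439/55 + 1777 = -439/1981 + 1777 = 3519798/1981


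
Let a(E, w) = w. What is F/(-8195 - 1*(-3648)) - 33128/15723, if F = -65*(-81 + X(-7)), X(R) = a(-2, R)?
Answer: -240568576/71492481 ≈ -3.3649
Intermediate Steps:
X(R) = R
F = 5720 (F = -65*(-81 - 7) = -65*(-88) = 5720)
F/(-8195 - 1*(-3648)) - 33128/15723 = 5720/(-8195 - 1*(-3648)) - 33128/15723 = 5720/(-8195 + 3648) - 33128*1/15723 = 5720/(-4547) - 33128/15723 = 5720*(-1/4547) - 33128/15723 = -5720/4547 - 33128/15723 = -240568576/71492481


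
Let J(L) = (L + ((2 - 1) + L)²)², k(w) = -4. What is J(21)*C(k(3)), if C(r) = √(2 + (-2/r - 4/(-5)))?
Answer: 51005*√330/2 ≈ 4.6328e+5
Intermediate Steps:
C(r) = √(14/5 - 2/r) (C(r) = √(2 + (-2/r - 4*(-⅕))) = √(2 + (-2/r + ⅘)) = √(2 + (⅘ - 2/r)) = √(14/5 - 2/r))
J(L) = (L + (1 + L)²)²
J(21)*C(k(3)) = (21 + (1 + 21)²)²*(√(70 - 50/(-4))/5) = (21 + 22²)²*(√(70 - 50*(-¼))/5) = (21 + 484)²*(√(70 + 25/2)/5) = 505²*(√(165/2)/5) = 255025*((√330/2)/5) = 255025*(√330/10) = 51005*√330/2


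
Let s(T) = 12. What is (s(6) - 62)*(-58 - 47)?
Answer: 5250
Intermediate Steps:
(s(6) - 62)*(-58 - 47) = (12 - 62)*(-58 - 47) = -50*(-105) = 5250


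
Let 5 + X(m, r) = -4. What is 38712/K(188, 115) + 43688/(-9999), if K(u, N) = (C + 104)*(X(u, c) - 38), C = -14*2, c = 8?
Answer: -135783706/8929107 ≈ -15.207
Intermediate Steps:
C = -28
X(m, r) = -9 (X(m, r) = -5 - 4 = -9)
K(u, N) = -3572 (K(u, N) = (-28 + 104)*(-9 - 38) = 76*(-47) = -3572)
38712/K(188, 115) + 43688/(-9999) = 38712/(-3572) + 43688/(-9999) = 38712*(-1/3572) + 43688*(-1/9999) = -9678/893 - 43688/9999 = -135783706/8929107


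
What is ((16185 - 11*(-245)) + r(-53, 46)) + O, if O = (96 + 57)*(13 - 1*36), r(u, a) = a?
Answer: 15407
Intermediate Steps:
O = -3519 (O = 153*(13 - 36) = 153*(-23) = -3519)
((16185 - 11*(-245)) + r(-53, 46)) + O = ((16185 - 11*(-245)) + 46) - 3519 = ((16185 + 2695) + 46) - 3519 = (18880 + 46) - 3519 = 18926 - 3519 = 15407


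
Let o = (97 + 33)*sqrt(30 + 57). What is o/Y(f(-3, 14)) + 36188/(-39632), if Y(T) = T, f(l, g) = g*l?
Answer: -9047/9908 - 65*sqrt(87)/21 ≈ -29.784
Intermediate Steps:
o = 130*sqrt(87) ≈ 1212.6
o/Y(f(-3, 14)) + 36188/(-39632) = (130*sqrt(87))/((14*(-3))) + 36188/(-39632) = (130*sqrt(87))/(-42) + 36188*(-1/39632) = (130*sqrt(87))*(-1/42) - 9047/9908 = -65*sqrt(87)/21 - 9047/9908 = -9047/9908 - 65*sqrt(87)/21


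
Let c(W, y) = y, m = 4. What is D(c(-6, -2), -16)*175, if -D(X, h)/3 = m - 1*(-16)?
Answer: -10500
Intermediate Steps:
D(X, h) = -60 (D(X, h) = -3*(4 - 1*(-16)) = -3*(4 + 16) = -3*20 = -60)
D(c(-6, -2), -16)*175 = -60*175 = -10500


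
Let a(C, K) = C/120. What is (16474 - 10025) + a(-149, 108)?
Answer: 773731/120 ≈ 6447.8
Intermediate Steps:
a(C, K) = C/120 (a(C, K) = C*(1/120) = C/120)
(16474 - 10025) + a(-149, 108) = (16474 - 10025) + (1/120)*(-149) = 6449 - 149/120 = 773731/120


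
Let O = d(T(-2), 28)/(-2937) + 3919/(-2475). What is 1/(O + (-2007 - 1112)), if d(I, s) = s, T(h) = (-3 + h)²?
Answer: -220275/687388616 ≈ -0.00032045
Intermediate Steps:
O = -350891/220275 (O = 28/(-2937) + 3919/(-2475) = 28*(-1/2937) + 3919*(-1/2475) = -28/2937 - 3919/2475 = -350891/220275 ≈ -1.5930)
1/(O + (-2007 - 1112)) = 1/(-350891/220275 + (-2007 - 1112)) = 1/(-350891/220275 - 3119) = 1/(-687388616/220275) = -220275/687388616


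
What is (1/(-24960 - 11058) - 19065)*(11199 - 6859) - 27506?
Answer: -1490597836624/18009 ≈ -8.2770e+7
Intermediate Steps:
(1/(-24960 - 11058) - 19065)*(11199 - 6859) - 27506 = (1/(-36018) - 19065)*4340 - 27506 = (-1/36018 - 19065)*4340 - 27506 = -686683171/36018*4340 - 27506 = -1490102481070/18009 - 27506 = -1490597836624/18009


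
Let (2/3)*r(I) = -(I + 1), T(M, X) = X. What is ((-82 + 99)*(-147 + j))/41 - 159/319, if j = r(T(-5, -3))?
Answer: -787431/13079 ≈ -60.206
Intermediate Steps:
r(I) = -3/2 - 3*I/2 (r(I) = 3*(-(I + 1))/2 = 3*(-(1 + I))/2 = 3*(-1 - I)/2 = -3/2 - 3*I/2)
j = 3 (j = -3/2 - 3/2*(-3) = -3/2 + 9/2 = 3)
((-82 + 99)*(-147 + j))/41 - 159/319 = ((-82 + 99)*(-147 + 3))/41 - 159/319 = (17*(-144))*(1/41) - 159*1/319 = -2448*1/41 - 159/319 = -2448/41 - 159/319 = -787431/13079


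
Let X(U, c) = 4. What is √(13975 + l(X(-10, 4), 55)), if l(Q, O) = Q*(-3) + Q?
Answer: √13967 ≈ 118.18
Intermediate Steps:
l(Q, O) = -2*Q (l(Q, O) = -3*Q + Q = -2*Q)
√(13975 + l(X(-10, 4), 55)) = √(13975 - 2*4) = √(13975 - 8) = √13967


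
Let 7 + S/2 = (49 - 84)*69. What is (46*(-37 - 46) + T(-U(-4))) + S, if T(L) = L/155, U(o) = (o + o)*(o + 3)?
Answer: -1342618/155 ≈ -8662.0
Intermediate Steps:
U(o) = 2*o*(3 + o) (U(o) = (2*o)*(3 + o) = 2*o*(3 + o))
S = -4844 (S = -14 + 2*((49 - 84)*69) = -14 + 2*(-35*69) = -14 + 2*(-2415) = -14 - 4830 = -4844)
T(L) = L/155 (T(L) = L*(1/155) = L/155)
(46*(-37 - 46) + T(-U(-4))) + S = (46*(-37 - 46) + (-2*(-4)*(3 - 4))/155) - 4844 = (46*(-83) + (-2*(-4)*(-1))/155) - 4844 = (-3818 + (-1*8)/155) - 4844 = (-3818 + (1/155)*(-8)) - 4844 = (-3818 - 8/155) - 4844 = -591798/155 - 4844 = -1342618/155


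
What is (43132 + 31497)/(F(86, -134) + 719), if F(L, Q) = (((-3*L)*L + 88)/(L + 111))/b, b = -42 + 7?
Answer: 102913391/995921 ≈ 103.33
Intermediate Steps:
b = -35
F(L, Q) = -(88 - 3*L²)/(35*(111 + L)) (F(L, Q) = (((-3*L)*L + 88)/(L + 111))/(-35) = ((-3*L² + 88)/(111 + L))*(-1/35) = ((88 - 3*L²)/(111 + L))*(-1/35) = -(88 - 3*L²)/(35*(111 + L)))
(43132 + 31497)/(F(86, -134) + 719) = (43132 + 31497)/((-88 + 3*86²)/(35*(111 + 86)) + 719) = 74629/((1/35)*(-88 + 3*7396)/197 + 719) = 74629/((1/35)*(1/197)*(-88 + 22188) + 719) = 74629/((1/35)*(1/197)*22100 + 719) = 74629/(4420/1379 + 719) = 74629/(995921/1379) = 74629*(1379/995921) = 102913391/995921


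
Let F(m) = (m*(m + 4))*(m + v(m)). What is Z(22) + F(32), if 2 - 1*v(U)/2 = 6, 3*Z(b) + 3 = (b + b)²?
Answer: 84877/3 ≈ 28292.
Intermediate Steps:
Z(b) = -1 + 4*b²/3 (Z(b) = -1 + (b + b)²/3 = -1 + (2*b)²/3 = -1 + (4*b²)/3 = -1 + 4*b²/3)
v(U) = -8 (v(U) = 4 - 2*6 = 4 - 12 = -8)
F(m) = m*(-8 + m)*(4 + m) (F(m) = (m*(m + 4))*(m - 8) = (m*(4 + m))*(-8 + m) = m*(-8 + m)*(4 + m))
Z(22) + F(32) = (-1 + (4/3)*22²) + 32*(-32 + 32² - 4*32) = (-1 + (4/3)*484) + 32*(-32 + 1024 - 128) = (-1 + 1936/3) + 32*864 = 1933/3 + 27648 = 84877/3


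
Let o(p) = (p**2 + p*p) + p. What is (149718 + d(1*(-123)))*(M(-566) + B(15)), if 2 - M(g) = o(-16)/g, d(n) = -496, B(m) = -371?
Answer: -15545798738/283 ≈ -5.4932e+7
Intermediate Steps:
o(p) = p + 2*p**2 (o(p) = (p**2 + p**2) + p = 2*p**2 + p = p + 2*p**2)
M(g) = 2 - 496/g (M(g) = 2 - (-16*(1 + 2*(-16)))/g = 2 - (-16*(1 - 32))/g = 2 - (-16*(-31))/g = 2 - 496/g)
(149718 + d(1*(-123)))*(M(-566) + B(15)) = (149718 - 496)*((2 - 496/(-566)) - 371) = 149222*((2 - 496*(-1/566)) - 371) = 149222*((2 + 248/283) - 371) = 149222*(814/283 - 371) = 149222*(-104179/283) = -15545798738/283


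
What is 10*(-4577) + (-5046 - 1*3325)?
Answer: -54141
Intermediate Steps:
10*(-4577) + (-5046 - 1*3325) = -45770 + (-5046 - 3325) = -45770 - 8371 = -54141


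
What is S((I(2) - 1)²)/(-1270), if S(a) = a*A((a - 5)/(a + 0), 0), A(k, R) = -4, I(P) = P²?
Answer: 18/635 ≈ 0.028346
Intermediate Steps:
S(a) = -4*a (S(a) = a*(-4) = -4*a)
S((I(2) - 1)²)/(-1270) = -4*(2² - 1)²/(-1270) = -4*(4 - 1)²*(-1/1270) = -4*3²*(-1/1270) = -4*9*(-1/1270) = -36*(-1/1270) = 18/635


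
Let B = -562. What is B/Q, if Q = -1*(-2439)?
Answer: -562/2439 ≈ -0.23042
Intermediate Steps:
Q = 2439
B/Q = -562/2439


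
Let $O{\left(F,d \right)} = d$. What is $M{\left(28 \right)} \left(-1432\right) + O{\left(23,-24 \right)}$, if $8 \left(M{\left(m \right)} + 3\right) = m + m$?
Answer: $-5752$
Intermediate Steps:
$M{\left(m \right)} = -3 + \frac{m}{4}$ ($M{\left(m \right)} = -3 + \frac{m + m}{8} = -3 + \frac{2 m}{8} = -3 + \frac{m}{4}$)
$M{\left(28 \right)} \left(-1432\right) + O{\left(23,-24 \right)} = \left(-3 + \frac{1}{4} \cdot 28\right) \left(-1432\right) - 24 = \left(-3 + 7\right) \left(-1432\right) - 24 = 4 \left(-1432\right) - 24 = -5728 - 24 = -5752$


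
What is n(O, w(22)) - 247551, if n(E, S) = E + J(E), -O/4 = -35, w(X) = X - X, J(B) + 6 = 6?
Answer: -247411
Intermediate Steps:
J(B) = 0 (J(B) = -6 + 6 = 0)
w(X) = 0
O = 140 (O = -4*(-35) = 140)
n(E, S) = E (n(E, S) = E + 0 = E)
n(O, w(22)) - 247551 = 140 - 247551 = -247411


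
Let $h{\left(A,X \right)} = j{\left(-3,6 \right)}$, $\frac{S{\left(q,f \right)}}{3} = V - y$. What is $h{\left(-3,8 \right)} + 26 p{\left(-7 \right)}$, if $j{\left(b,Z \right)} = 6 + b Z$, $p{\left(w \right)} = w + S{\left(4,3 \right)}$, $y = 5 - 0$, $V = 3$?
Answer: $-350$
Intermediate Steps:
$y = 5$ ($y = 5 + 0 = 5$)
$S{\left(q,f \right)} = -6$ ($S{\left(q,f \right)} = 3 \left(3 - 5\right) = 3 \left(-2\right) = -6$)
$p{\left(w \right)} = -6 + w$ ($p{\left(w \right)} = w - 6 = -6 + w$)
$j{\left(b,Z \right)} = 6 + Z b$
$h{\left(A,X \right)} = -12$ ($h{\left(A,X \right)} = 6 + 6 \left(-3\right) = 6 - 18 = -12$)
$h{\left(-3,8 \right)} + 26 p{\left(-7 \right)} = -12 + 26 \left(-6 - 7\right) = -12 + 26 \left(-13\right) = -12 - 338 = -350$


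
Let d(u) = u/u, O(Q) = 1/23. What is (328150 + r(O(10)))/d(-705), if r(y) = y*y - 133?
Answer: 173520994/529 ≈ 3.2802e+5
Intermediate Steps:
O(Q) = 1/23
r(y) = -133 + y**2 (r(y) = y**2 - 133 = -133 + y**2)
d(u) = 1
(328150 + r(O(10)))/d(-705) = (328150 + (-133 + (1/23)**2))/1 = (328150 + (-133 + 1/529))*1 = (328150 - 70356/529)*1 = (173520994/529)*1 = 173520994/529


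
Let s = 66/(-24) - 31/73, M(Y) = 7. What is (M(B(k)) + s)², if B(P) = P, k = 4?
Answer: 1247689/85264 ≈ 14.633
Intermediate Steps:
s = -927/292 (s = 66*(-1/24) - 31*1/73 = -11/4 - 31/73 = -927/292 ≈ -3.1747)
(M(B(k)) + s)² = (7 - 927/292)² = (1117/292)² = 1247689/85264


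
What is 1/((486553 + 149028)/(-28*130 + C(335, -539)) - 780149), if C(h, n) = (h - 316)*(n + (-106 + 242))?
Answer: -11297/8813978834 ≈ -1.2817e-6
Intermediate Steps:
C(h, n) = (-316 + h)*(136 + n) (C(h, n) = (-316 + h)*(n + 136) = (-316 + h)*(136 + n))
1/((486553 + 149028)/(-28*130 + C(335, -539)) - 780149) = 1/((486553 + 149028)/(-28*130 + (-42976 - 316*(-539) + 136*335 + 335*(-539))) - 780149) = 1/(635581/(-3640 + (-42976 + 170324 + 45560 - 180565)) - 780149) = 1/(635581/(-3640 - 7657) - 780149) = 1/(635581/(-11297) - 780149) = 1/(635581*(-1/11297) - 780149) = 1/(-635581/11297 - 780149) = 1/(-8813978834/11297) = -11297/8813978834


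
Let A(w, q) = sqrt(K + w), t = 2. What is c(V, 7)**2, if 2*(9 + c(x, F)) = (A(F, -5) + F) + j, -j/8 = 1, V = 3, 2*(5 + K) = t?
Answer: (19 - sqrt(3))**2/4 ≈ 74.546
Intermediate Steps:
K = -4 (K = -5 + (1/2)*2 = -5 + 1 = -4)
j = -8 (j = -8*1 = -8)
A(w, q) = sqrt(-4 + w)
c(x, F) = -13 + F/2 + sqrt(-4 + F)/2 (c(x, F) = -9 + ((sqrt(-4 + F) + F) - 8)/2 = -9 + ((F + sqrt(-4 + F)) - 8)/2 = -9 + (-8 + F + sqrt(-4 + F))/2 = -9 + (-4 + F/2 + sqrt(-4 + F)/2) = -13 + F/2 + sqrt(-4 + F)/2)
c(V, 7)**2 = (-13 + (1/2)*7 + sqrt(-4 + 7)/2)**2 = (-13 + 7/2 + sqrt(3)/2)**2 = (-19/2 + sqrt(3)/2)**2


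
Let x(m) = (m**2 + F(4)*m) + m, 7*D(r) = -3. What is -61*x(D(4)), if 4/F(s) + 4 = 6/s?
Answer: -6588/245 ≈ -26.890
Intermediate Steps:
F(s) = 4/(-4 + 6/s)
D(r) = -3/7 (D(r) = (1/7)*(-3) = -3/7)
x(m) = m**2 - 3*m/5 (x(m) = (m**2 + (-2*4/(-3 + 2*4))*m) + m = (m**2 + (-2*4/(-3 + 8))*m) + m = (m**2 + (-2*4/5)*m) + m = (m**2 + (-2*4*1/5)*m) + m = (m**2 - 8*m/5) + m = m**2 - 3*m/5)
-61*x(D(4)) = -61*(-3)*(-3 + 5*(-3/7))/(5*7) = -61*(-3)*(-3 - 15/7)/(5*7) = -61*(-3)*(-36)/(5*7*7) = -61*108/245 = -6588/245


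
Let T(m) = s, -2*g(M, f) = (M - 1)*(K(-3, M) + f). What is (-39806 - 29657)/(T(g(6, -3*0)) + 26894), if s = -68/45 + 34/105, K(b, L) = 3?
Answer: -21880845/8471236 ≈ -2.5830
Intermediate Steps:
g(M, f) = -(-1 + M)*(3 + f)/2 (g(M, f) = -(M - 1)*(3 + f)/2 = -(-1 + M)*(3 + f)/2)
s = -374/315 (s = -68*1/45 + 34*(1/105) = -68/45 + 34/105 = -374/315 ≈ -1.1873)
T(m) = -374/315
(-39806 - 29657)/(T(g(6, -3*0)) + 26894) = (-39806 - 29657)/(-374/315 + 26894) = -69463/8471236/315 = -69463*315/8471236 = -21880845/8471236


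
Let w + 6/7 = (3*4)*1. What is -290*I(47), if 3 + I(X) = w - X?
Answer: 78880/7 ≈ 11269.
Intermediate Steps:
w = 78/7 (w = -6/7 + (3*4)*1 = -6/7 + 12*1 = -6/7 + 12 = 78/7 ≈ 11.143)
I(X) = 57/7 - X (I(X) = -3 + (78/7 - X) = 57/7 - X)
-290*I(47) = -290*(57/7 - 1*47) = -290*(57/7 - 47) = -290*(-272/7) = 78880/7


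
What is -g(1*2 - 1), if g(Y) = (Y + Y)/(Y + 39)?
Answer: -1/20 ≈ -0.050000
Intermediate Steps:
g(Y) = 2*Y/(39 + Y) (g(Y) = (2*Y)/(39 + Y) = 2*Y/(39 + Y))
-g(1*2 - 1) = -2*(1*2 - 1)/(39 + (1*2 - 1)) = -2*(2 - 1)/(39 + (2 - 1)) = -2/(39 + 1) = -2/40 = -1*1/20 = -1/20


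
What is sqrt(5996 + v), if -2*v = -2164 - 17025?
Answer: sqrt(62362)/2 ≈ 124.86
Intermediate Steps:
v = 19189/2 (v = -(-2164 - 17025)/2 = -1/2*(-19189) = 19189/2 ≈ 9594.5)
sqrt(5996 + v) = sqrt(5996 + 19189/2) = sqrt(31181/2) = sqrt(62362)/2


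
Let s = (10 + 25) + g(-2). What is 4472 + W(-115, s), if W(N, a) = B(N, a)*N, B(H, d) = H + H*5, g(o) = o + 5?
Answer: 83822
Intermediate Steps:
g(o) = 5 + o
s = 38 (s = (10 + 25) + (5 - 2) = 35 + 3 = 38)
B(H, d) = 6*H (B(H, d) = H + 5*H = 6*H)
W(N, a) = 6*N**2 (W(N, a) = (6*N)*N = 6*N**2)
4472 + W(-115, s) = 4472 + 6*(-115)**2 = 4472 + 6*13225 = 4472 + 79350 = 83822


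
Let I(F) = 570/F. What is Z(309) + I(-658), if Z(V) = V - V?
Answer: -285/329 ≈ -0.86626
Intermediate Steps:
Z(V) = 0
Z(309) + I(-658) = 0 + 570/(-658) = 0 + 570*(-1/658) = 0 - 285/329 = -285/329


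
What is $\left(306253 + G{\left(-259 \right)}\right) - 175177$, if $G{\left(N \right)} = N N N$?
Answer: $-17242903$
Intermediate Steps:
$G{\left(N \right)} = N^{3}$ ($G{\left(N \right)} = N^{2} N = N^{3}$)
$\left(306253 + G{\left(-259 \right)}\right) - 175177 = \left(306253 + \left(-259\right)^{3}\right) - 175177 = \left(306253 - 17373979\right) - 175177 = -17067726 - 175177 = -17242903$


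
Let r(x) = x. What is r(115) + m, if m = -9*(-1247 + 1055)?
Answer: 1843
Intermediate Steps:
m = 1728 (m = -9*(-192) = 1728)
r(115) + m = 115 + 1728 = 1843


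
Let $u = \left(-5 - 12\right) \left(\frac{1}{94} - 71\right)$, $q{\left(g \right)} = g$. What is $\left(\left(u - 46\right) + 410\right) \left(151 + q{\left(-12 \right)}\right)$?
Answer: $\frac{20524323}{94} \approx 2.1834 \cdot 10^{5}$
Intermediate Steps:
$u = \frac{113441}{94}$ ($u = - 17 \left(\frac{1}{94} - 71\right) = \left(-17\right) \left(- \frac{6673}{94}\right) = \frac{113441}{94} \approx 1206.8$)
$\left(\left(u - 46\right) + 410\right) \left(151 + q{\left(-12 \right)}\right) = \left(\left(\frac{113441}{94} - 46\right) + 410\right) \left(151 - 12\right) = \left(\frac{109117}{94} + 410\right) 139 = \frac{147657}{94} \cdot 139 = \frac{20524323}{94}$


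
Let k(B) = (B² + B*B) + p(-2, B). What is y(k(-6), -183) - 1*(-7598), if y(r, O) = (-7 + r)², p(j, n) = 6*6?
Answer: 17799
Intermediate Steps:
p(j, n) = 36
k(B) = 36 + 2*B² (k(B) = (B² + B*B) + 36 = (B² + B²) + 36 = 2*B² + 36 = 36 + 2*B²)
y(k(-6), -183) - 1*(-7598) = (-7 + (36 + 2*(-6)²))² - 1*(-7598) = (-7 + (36 + 2*36))² + 7598 = (-7 + (36 + 72))² + 7598 = (-7 + 108)² + 7598 = 101² + 7598 = 10201 + 7598 = 17799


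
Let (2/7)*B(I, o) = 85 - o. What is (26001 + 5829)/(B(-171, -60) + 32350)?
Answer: 4244/4381 ≈ 0.96873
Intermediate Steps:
B(I, o) = 595/2 - 7*o/2 (B(I, o) = 7*(85 - o)/2 = 595/2 - 7*o/2)
(26001 + 5829)/(B(-171, -60) + 32350) = (26001 + 5829)/((595/2 - 7/2*(-60)) + 32350) = 31830/((595/2 + 210) + 32350) = 31830/(1015/2 + 32350) = 31830/(65715/2) = 31830*(2/65715) = 4244/4381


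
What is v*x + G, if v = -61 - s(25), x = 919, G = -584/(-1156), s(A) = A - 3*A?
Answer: -2921355/289 ≈ -10109.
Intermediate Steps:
s(A) = -2*A
G = 146/289 (G = -584*(-1/1156) = 146/289 ≈ 0.50519)
v = -11 (v = -61 - (-2)*25 = -61 - 1*(-50) = -61 + 50 = -11)
v*x + G = -11*919 + 146/289 = -10109 + 146/289 = -2921355/289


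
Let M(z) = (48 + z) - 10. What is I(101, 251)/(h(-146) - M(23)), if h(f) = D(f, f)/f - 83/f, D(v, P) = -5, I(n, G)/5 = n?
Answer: -36865/4409 ≈ -8.3613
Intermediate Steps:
I(n, G) = 5*n
M(z) = 38 + z
h(f) = -88/f (h(f) = -5/f - 83/f = -88/f)
I(101, 251)/(h(-146) - M(23)) = (5*101)/(-88/(-146) - (38 + 23)) = 505/(-88*(-1/146) - 1*61) = 505/(44/73 - 61) = 505/(-4409/73) = 505*(-73/4409) = -36865/4409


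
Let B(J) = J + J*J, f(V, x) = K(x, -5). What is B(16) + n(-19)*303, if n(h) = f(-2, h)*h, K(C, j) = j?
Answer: 29057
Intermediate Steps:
f(V, x) = -5
B(J) = J + J**2
n(h) = -5*h
B(16) + n(-19)*303 = 16*(1 + 16) - 5*(-19)*303 = 16*17 + 95*303 = 272 + 28785 = 29057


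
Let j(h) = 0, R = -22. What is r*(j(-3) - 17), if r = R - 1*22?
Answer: 748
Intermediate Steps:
r = -44 (r = -22 - 1*22 = -22 - 22 = -44)
r*(j(-3) - 17) = -44*(0 - 17) = -44*(-17) = 748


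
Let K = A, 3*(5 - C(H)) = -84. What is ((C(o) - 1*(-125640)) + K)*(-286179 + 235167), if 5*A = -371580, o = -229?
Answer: -2619823284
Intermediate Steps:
C(H) = 33 (C(H) = 5 - 1/3*(-84) = 5 + 28 = 33)
A = -74316 (A = (1/5)*(-371580) = -74316)
K = -74316
((C(o) - 1*(-125640)) + K)*(-286179 + 235167) = ((33 - 1*(-125640)) - 74316)*(-286179 + 235167) = ((33 + 125640) - 74316)*(-51012) = (125673 - 74316)*(-51012) = 51357*(-51012) = -2619823284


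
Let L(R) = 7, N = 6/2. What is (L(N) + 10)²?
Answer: 289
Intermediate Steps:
N = 3 (N = 6*(½) = 3)
(L(N) + 10)² = (7 + 10)² = 17² = 289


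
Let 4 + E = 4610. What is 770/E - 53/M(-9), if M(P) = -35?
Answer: 2766/1645 ≈ 1.6815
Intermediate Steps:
E = 4606 (E = -4 + 4610 = 4606)
770/E - 53/M(-9) = 770/4606 - 53/(-35) = 770*(1/4606) - 53*(-1/35) = 55/329 + 53/35 = 2766/1645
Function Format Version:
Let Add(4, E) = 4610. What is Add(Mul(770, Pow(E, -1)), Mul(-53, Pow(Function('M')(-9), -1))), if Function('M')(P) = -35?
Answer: Rational(2766, 1645) ≈ 1.6815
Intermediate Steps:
E = 4606 (E = Add(-4, 4610) = 4606)
Add(Mul(770, Pow(E, -1)), Mul(-53, Pow(Function('M')(-9), -1))) = Add(Mul(770, Pow(4606, -1)), Mul(-53, Pow(-35, -1))) = Add(Mul(770, Rational(1, 4606)), Mul(-53, Rational(-1, 35))) = Add(Rational(55, 329), Rational(53, 35)) = Rational(2766, 1645)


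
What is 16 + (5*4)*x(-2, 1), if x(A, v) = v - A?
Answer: 76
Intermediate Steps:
16 + (5*4)*x(-2, 1) = 16 + (5*4)*(1 - 1*(-2)) = 16 + 20*(1 + 2) = 16 + 20*3 = 16 + 60 = 76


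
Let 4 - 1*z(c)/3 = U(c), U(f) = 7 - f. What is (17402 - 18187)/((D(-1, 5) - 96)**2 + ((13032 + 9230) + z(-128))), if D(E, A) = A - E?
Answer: -785/29969 ≈ -0.026194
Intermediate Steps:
z(c) = -9 + 3*c (z(c) = 12 - 3*(7 - c) = 12 + (-21 + 3*c) = -9 + 3*c)
(17402 - 18187)/((D(-1, 5) - 96)**2 + ((13032 + 9230) + z(-128))) = (17402 - 18187)/(((5 - 1*(-1)) - 96)**2 + ((13032 + 9230) + (-9 + 3*(-128)))) = -785/(((5 + 1) - 96)**2 + (22262 + (-9 - 384))) = -785/((6 - 96)**2 + (22262 - 393)) = -785/((-90)**2 + 21869) = -785/(8100 + 21869) = -785/29969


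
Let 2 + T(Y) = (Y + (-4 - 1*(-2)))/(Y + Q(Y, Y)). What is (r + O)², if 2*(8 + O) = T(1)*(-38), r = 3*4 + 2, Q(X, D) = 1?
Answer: 11449/4 ≈ 2862.3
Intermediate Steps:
T(Y) = -2 + (-2 + Y)/(1 + Y) (T(Y) = -2 + (Y + (-4 - 1*(-2)))/(Y + 1) = -2 + (Y + (-4 + 2))/(1 + Y) = -2 + (Y - 2)/(1 + Y) = -2 + (-2 + Y)/(1 + Y))
r = 14 (r = 12 + 2 = 14)
O = 79/2 (O = -8 + (((-4 - 1*1)/(1 + 1))*(-38))/2 = -8 + (((-4 - 1)/2)*(-38))/2 = -8 + (((½)*(-5))*(-38))/2 = -8 + (-5/2*(-38))/2 = -8 + (½)*95 = -8 + 95/2 = 79/2 ≈ 39.500)
(r + O)² = (14 + 79/2)² = (107/2)² = 11449/4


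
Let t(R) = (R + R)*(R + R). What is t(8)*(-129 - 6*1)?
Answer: -34560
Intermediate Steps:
t(R) = 4*R**2 (t(R) = (2*R)*(2*R) = 4*R**2)
t(8)*(-129 - 6*1) = (4*8**2)*(-129 - 6*1) = (4*64)*(-129 - 6) = 256*(-135) = -34560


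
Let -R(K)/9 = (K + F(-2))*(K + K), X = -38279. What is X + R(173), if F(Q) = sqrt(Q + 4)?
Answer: -577001 - 3114*sqrt(2) ≈ -5.8141e+5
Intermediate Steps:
F(Q) = sqrt(4 + Q)
R(K) = -18*K*(K + sqrt(2)) (R(K) = -9*(K + sqrt(4 - 2))*(K + K) = -9*(K + sqrt(2))*2*K = -18*K*(K + sqrt(2)))
X + R(173) = -38279 - 18*173*(173 + sqrt(2)) = -38279 + (-538722 - 3114*sqrt(2)) = -577001 - 3114*sqrt(2)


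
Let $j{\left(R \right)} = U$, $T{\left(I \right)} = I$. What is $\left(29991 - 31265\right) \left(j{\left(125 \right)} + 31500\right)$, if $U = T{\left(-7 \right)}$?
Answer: $-40122082$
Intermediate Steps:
$U = -7$
$j{\left(R \right)} = -7$
$\left(29991 - 31265\right) \left(j{\left(125 \right)} + 31500\right) = \left(29991 - 31265\right) \left(-7 + 31500\right) = \left(-1274\right) 31493 = -40122082$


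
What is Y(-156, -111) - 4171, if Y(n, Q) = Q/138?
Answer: -191903/46 ≈ -4171.8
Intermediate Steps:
Y(n, Q) = Q/138 (Y(n, Q) = Q*(1/138) = Q/138)
Y(-156, -111) - 4171 = (1/138)*(-111) - 4171 = -37/46 - 4171 = -191903/46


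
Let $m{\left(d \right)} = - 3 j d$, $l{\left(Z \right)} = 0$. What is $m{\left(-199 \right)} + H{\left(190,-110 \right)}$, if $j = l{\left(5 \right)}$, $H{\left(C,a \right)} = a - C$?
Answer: $-300$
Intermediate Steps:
$j = 0$
$m{\left(d \right)} = 0$ ($m{\left(d \right)} = \left(-3\right) 0 d = 0 d = 0$)
$m{\left(-199 \right)} + H{\left(190,-110 \right)} = 0 - 300 = -300$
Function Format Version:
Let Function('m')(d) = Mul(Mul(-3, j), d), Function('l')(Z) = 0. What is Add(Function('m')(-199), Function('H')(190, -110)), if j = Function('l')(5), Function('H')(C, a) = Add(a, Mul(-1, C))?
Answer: -300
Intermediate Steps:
j = 0
Function('m')(d) = 0 (Function('m')(d) = Mul(Mul(-3, 0), d) = Mul(0, d) = 0)
Add(Function('m')(-199), Function('H')(190, -110)) = Add(0, Add(-110, Mul(-1, 190))) = Add(0, Add(-110, -190)) = Add(0, -300) = -300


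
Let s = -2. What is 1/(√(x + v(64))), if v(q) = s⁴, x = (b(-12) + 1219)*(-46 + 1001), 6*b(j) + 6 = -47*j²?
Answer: √85966/85966 ≈ 0.0034106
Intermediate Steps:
b(j) = -1 - 47*j²/6 (b(j) = -1 + (-47*j²)/6 = -1 - 47*j²/6)
x = 85950 (x = ((-1 - 47/6*(-12)²) + 1219)*(-46 + 1001) = ((-1 - 47/6*144) + 1219)*955 = ((-1 - 1128) + 1219)*955 = (-1129 + 1219)*955 = 90*955 = 85950)
v(q) = 16 (v(q) = (-2)⁴ = 16)
1/(√(x + v(64))) = 1/(√(85950 + 16)) = 1/(√85966) = √85966/85966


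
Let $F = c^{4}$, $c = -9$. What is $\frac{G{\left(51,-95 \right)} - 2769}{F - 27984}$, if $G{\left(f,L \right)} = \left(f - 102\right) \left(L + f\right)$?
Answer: $\frac{175}{7141} \approx 0.024506$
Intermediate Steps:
$F = 6561$ ($F = \left(-9\right)^{4} = 6561$)
$G{\left(f,L \right)} = \left(-102 + f\right) \left(L + f\right)$
$\frac{G{\left(51,-95 \right)} - 2769}{F - 27984} = \frac{\left(51^{2} - -9690 - 5202 - 4845\right) - 2769}{6561 - 27984} = \frac{\left(2601 + 9690 - 5202 - 4845\right) - 2769}{6561 - 27984} = \frac{2244 - 2769}{6561 - 27984} = - \frac{525}{-21423} = \left(-525\right) \left(- \frac{1}{21423}\right) = \frac{175}{7141}$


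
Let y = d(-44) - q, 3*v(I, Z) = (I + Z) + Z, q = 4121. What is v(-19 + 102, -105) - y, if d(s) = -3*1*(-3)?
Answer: 12209/3 ≈ 4069.7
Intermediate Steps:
d(s) = 9 (d(s) = -3*(-3) = 9)
v(I, Z) = I/3 + 2*Z/3 (v(I, Z) = ((I + Z) + Z)/3 = (I + 2*Z)/3 = I/3 + 2*Z/3)
y = -4112 (y = 9 - 1*4121 = 9 - 4121 = -4112)
v(-19 + 102, -105) - y = ((-19 + 102)/3 + (2/3)*(-105)) - 1*(-4112) = ((1/3)*83 - 70) + 4112 = (83/3 - 70) + 4112 = -127/3 + 4112 = 12209/3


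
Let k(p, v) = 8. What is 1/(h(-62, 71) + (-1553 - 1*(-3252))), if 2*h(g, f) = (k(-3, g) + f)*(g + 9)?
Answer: -2/789 ≈ -0.0025349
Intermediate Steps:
h(g, f) = (8 + f)*(9 + g)/2 (h(g, f) = ((8 + f)*(g + 9))/2 = ((8 + f)*(9 + g))/2 = (8 + f)*(9 + g)/2)
1/(h(-62, 71) + (-1553 - 1*(-3252))) = 1/((36 + 4*(-62) + (9/2)*71 + (½)*71*(-62)) + (-1553 - 1*(-3252))) = 1/((36 - 248 + 639/2 - 2201) + (-1553 + 3252)) = 1/(-4187/2 + 1699) = 1/(-789/2) = -2/789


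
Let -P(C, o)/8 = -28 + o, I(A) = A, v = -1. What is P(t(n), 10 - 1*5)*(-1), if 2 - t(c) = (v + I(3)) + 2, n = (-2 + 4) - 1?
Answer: -184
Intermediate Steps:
n = 1 (n = 2 - 1 = 1)
t(c) = -2 (t(c) = 2 - ((-1 + 3) + 2) = 2 - (2 + 2) = 2 - 1*4 = 2 - 4 = -2)
P(C, o) = 224 - 8*o (P(C, o) = -8*(-28 + o) = 224 - 8*o)
P(t(n), 10 - 1*5)*(-1) = (224 - 8*(10 - 1*5))*(-1) = (224 - 8*(10 - 5))*(-1) = (224 - 8*5)*(-1) = (224 - 40)*(-1) = 184*(-1) = -184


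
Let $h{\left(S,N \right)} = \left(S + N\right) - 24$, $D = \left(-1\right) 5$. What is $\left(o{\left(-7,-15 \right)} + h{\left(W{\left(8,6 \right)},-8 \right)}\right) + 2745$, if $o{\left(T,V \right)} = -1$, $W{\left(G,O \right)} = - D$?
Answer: $2717$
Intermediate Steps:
$D = -5$
$W{\left(G,O \right)} = 5$ ($W{\left(G,O \right)} = \left(-1\right) \left(-5\right) = 5$)
$h{\left(S,N \right)} = -24 + N + S$ ($h{\left(S,N \right)} = \left(N + S\right) - 24 = -24 + N + S$)
$\left(o{\left(-7,-15 \right)} + h{\left(W{\left(8,6 \right)},-8 \right)}\right) + 2745 = \left(-1 - 27\right) + 2745 = -28 + 2745 = 2717$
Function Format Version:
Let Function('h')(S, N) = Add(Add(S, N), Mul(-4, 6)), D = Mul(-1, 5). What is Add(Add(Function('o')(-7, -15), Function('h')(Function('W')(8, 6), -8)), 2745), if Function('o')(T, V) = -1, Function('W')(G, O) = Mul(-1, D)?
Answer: 2717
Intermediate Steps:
D = -5
Function('W')(G, O) = 5 (Function('W')(G, O) = Mul(-1, -5) = 5)
Function('h')(S, N) = Add(-24, N, S) (Function('h')(S, N) = Add(Add(N, S), -24) = Add(-24, N, S))
Add(Add(Function('o')(-7, -15), Function('h')(Function('W')(8, 6), -8)), 2745) = Add(Add(-1, Add(-24, -8, 5)), 2745) = Add(Add(-1, -27), 2745) = Add(-28, 2745) = 2717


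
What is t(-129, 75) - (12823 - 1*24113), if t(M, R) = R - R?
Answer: 11290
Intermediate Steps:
t(M, R) = 0
t(-129, 75) - (12823 - 1*24113) = 0 - (12823 - 1*24113) = 0 - (12823 - 24113) = 0 - 1*(-11290) = 0 + 11290 = 11290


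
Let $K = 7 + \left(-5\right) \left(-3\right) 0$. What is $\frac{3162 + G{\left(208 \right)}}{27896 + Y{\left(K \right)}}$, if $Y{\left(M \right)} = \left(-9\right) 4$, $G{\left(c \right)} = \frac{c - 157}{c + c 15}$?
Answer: $\frac{10523187}{92718080} \approx 0.1135$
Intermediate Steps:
$K = 7$ ($K = 7 + 15 \cdot 0 = 7 + 0 = 7$)
$G{\left(c \right)} = \frac{-157 + c}{16 c}$ ($G{\left(c \right)} = \frac{-157 + c}{c + 15 c} = \frac{-157 + c}{16 c}$)
$Y{\left(M \right)} = -36$
$\frac{3162 + G{\left(208 \right)}}{27896 + Y{\left(K \right)}} = \frac{3162 + \frac{-157 + 208}{16 \cdot 208}}{27896 - 36} = \frac{3162 + \frac{1}{16} \cdot \frac{1}{208} \cdot 51}{27860} = \left(3162 + \frac{51}{3328}\right) \frac{1}{27860} = \frac{10523187}{3328} \cdot \frac{1}{27860} = \frac{10523187}{92718080}$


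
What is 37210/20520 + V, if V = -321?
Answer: -654971/2052 ≈ -319.19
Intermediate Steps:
37210/20520 + V = 37210/20520 - 321 = 37210*(1/20520) - 321 = 3721/2052 - 321 = -654971/2052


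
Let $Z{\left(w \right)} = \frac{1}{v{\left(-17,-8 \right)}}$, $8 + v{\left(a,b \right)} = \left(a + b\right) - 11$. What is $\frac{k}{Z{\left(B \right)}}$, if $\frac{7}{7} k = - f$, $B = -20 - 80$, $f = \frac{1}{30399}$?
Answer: $\frac{44}{30399} \approx 0.0014474$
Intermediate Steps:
$f = \frac{1}{30399} \approx 3.2896 \cdot 10^{-5}$
$B = -100$ ($B = -20 - 80 = -100$)
$v{\left(a,b \right)} = -19 + a + b$ ($v{\left(a,b \right)} = -8 - \left(11 - a - b\right) = -8 + \left(-11 + a + b\right) = -19 + a + b$)
$k = - \frac{1}{30399}$ ($k = \left(-1\right) \frac{1}{30399} = - \frac{1}{30399} \approx -3.2896 \cdot 10^{-5}$)
$Z{\left(w \right)} = - \frac{1}{44}$ ($Z{\left(w \right)} = \frac{1}{-19 - 17 - 8} = \frac{1}{-44} = - \frac{1}{44}$)
$\frac{k}{Z{\left(B \right)}} = - \frac{1}{30399 \left(- \frac{1}{44}\right)} = \left(- \frac{1}{30399}\right) \left(-44\right) = \frac{44}{30399}$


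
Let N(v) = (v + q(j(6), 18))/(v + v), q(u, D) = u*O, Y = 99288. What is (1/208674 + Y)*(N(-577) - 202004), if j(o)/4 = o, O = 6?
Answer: -1609936772724822893/80269932 ≈ -2.0057e+10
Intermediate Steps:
j(o) = 4*o
q(u, D) = 6*u (q(u, D) = u*6 = 6*u)
N(v) = (144 + v)/(2*v) (N(v) = (v + 6*(4*6))/(v + v) = (v + 6*24)/((2*v)) = (v + 144)*(1/(2*v)) = (144 + v)*(1/(2*v)) = (144 + v)/(2*v))
(1/208674 + Y)*(N(-577) - 202004) = (1/208674 + 99288)*((1/2)*(144 - 577)/(-577) - 202004) = (1/208674 + 99288)*((1/2)*(-1/577)*(-433) - 202004) = 20718824113*(433/1154 - 202004)/208674 = (20718824113/208674)*(-233112183/1154) = -1609936772724822893/80269932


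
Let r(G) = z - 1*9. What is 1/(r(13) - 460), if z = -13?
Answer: -1/482 ≈ -0.0020747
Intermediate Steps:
r(G) = -22 (r(G) = -13 - 1*9 = -13 - 9 = -22)
1/(r(13) - 460) = 1/(-22 - 460) = 1/(-482) = -1/482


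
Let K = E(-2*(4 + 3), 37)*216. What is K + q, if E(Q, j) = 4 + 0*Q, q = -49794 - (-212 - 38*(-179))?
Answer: -55520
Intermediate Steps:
q = -56384 (q = -49794 - (-212 + 6802) = -49794 - 1*6590 = -49794 - 6590 = -56384)
E(Q, j) = 4 (E(Q, j) = 4 + 0 = 4)
K = 864 (K = 4*216 = 864)
K + q = 864 - 56384 = -55520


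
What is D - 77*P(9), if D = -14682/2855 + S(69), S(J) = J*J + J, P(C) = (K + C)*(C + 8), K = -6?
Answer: 2563383/2855 ≈ 897.86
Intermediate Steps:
P(C) = (-6 + C)*(8 + C) (P(C) = (-6 + C)*(C + 8) = (-6 + C)*(8 + C))
S(J) = J + J**2 (S(J) = J**2 + J = J + J**2)
D = 13774968/2855 (D = -14682/2855 + 69*(1 + 69) = -14682*1/2855 + 69*70 = -14682/2855 + 4830 = 13774968/2855 ≈ 4824.9)
D - 77*P(9) = 13774968/2855 - 77*(-48 + 9**2 + 2*9) = 13774968/2855 - 77*(-48 + 81 + 18) = 13774968/2855 - 77*51 = 13774968/2855 - 3927 = 2563383/2855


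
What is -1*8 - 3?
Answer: -11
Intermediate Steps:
-1*8 - 3 = -8 - 3 = -11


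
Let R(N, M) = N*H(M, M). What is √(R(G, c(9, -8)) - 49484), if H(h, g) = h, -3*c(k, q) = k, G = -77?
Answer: I*√49253 ≈ 221.93*I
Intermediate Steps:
c(k, q) = -k/3
R(N, M) = M*N (R(N, M) = N*M = M*N)
√(R(G, c(9, -8)) - 49484) = √(-⅓*9*(-77) - 49484) = √(-3*(-77) - 49484) = √(231 - 49484) = √(-49253) = I*√49253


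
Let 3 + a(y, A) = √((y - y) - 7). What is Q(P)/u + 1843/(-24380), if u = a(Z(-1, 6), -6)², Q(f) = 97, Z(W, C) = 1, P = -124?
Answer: 291*(-19*√7 + 4057*I)/(24380*(I + 3*√7)) ≈ 0.68222 + 6.015*I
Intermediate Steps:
a(y, A) = -3 + I*√7 (a(y, A) = -3 + √((y - y) - 7) = -3 + √(0 - 7) = -3 + √(-7) = -3 + I*√7)
u = (-3 + I*√7)² ≈ 2.0 - 15.875*I
Q(P)/u + 1843/(-24380) = 97/((3 - I*√7)²) + 1843/(-24380) = 97/(3 - I*√7)² + 1843*(-1/24380) = 97/(3 - I*√7)² - 1843/24380 = -1843/24380 + 97/(3 - I*√7)²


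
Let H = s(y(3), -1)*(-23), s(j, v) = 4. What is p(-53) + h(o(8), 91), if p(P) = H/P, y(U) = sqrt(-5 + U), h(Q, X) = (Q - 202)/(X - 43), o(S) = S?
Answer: -2933/1272 ≈ -2.3058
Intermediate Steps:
h(Q, X) = (-202 + Q)/(-43 + X)
H = -92 (H = 4*(-23) = -92)
p(P) = -92/P
p(-53) + h(o(8), 91) = -92/(-53) + (-202 + 8)/(-43 + 91) = -92*(-1/53) - 194/48 = 92/53 + (1/48)*(-194) = 92/53 - 97/24 = -2933/1272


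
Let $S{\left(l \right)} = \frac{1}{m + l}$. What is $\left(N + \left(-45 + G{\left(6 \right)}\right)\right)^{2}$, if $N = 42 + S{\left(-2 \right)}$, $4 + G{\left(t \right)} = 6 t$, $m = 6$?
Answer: $\frac{13689}{16} \approx 855.56$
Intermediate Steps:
$G{\left(t \right)} = -4 + 6 t$
$S{\left(l \right)} = \frac{1}{6 + l}$
$N = \frac{169}{4}$ ($N = 42 + \frac{1}{6 - 2} = 42 + \frac{1}{4} = \frac{169}{4} \approx 42.25$)
$\left(N + \left(-45 + G{\left(6 \right)}\right)\right)^{2} = \left(\frac{169}{4} + \left(-45 + \left(-4 + 6 \cdot 6\right)\right)\right)^{2} = \left(\frac{169}{4} + \left(-45 + \left(-4 + 36\right)\right)\right)^{2} = \left(\frac{169}{4} + \left(-45 + 32\right)\right)^{2} = \left(\frac{169}{4} - 13\right)^{2} = \left(\frac{117}{4}\right)^{2} = \frac{13689}{16}$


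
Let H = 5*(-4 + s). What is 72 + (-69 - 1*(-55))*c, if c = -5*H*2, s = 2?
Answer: -1328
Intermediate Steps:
H = -10 (H = 5*(-4 + 2) = 5*(-2) = -10)
c = 100 (c = -5*(-10)*2 = 50*2 = 100)
72 + (-69 - 1*(-55))*c = 72 + (-69 - 1*(-55))*100 = 72 + (-69 + 55)*100 = 72 - 14*100 = 72 - 1400 = -1328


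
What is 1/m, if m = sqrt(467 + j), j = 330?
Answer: sqrt(797)/797 ≈ 0.035422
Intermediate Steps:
m = sqrt(797) (m = sqrt(467 + 330) = sqrt(797) ≈ 28.231)
1/m = 1/(sqrt(797)) = sqrt(797)/797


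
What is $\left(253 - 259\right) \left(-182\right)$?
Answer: $1092$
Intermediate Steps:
$\left(253 - 259\right) \left(-182\right) = \left(-6\right) \left(-182\right) = 1092$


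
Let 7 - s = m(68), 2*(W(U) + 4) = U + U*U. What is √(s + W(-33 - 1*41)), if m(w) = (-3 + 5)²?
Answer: 30*√3 ≈ 51.962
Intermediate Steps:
W(U) = -4 + U/2 + U²/2 (W(U) = -4 + (U + U*U)/2 = -4 + (U + U²)/2 = -4 + (U/2 + U²/2) = -4 + U/2 + U²/2)
m(w) = 4 (m(w) = 2² = 4)
s = 3 (s = 7 - 1*4 = 7 - 4 = 3)
√(s + W(-33 - 1*41)) = √(3 + (-4 + (-33 - 1*41)/2 + (-33 - 1*41)²/2)) = √(3 + (-4 + (-33 - 41)/2 + (-33 - 41)²/2)) = √(3 + (-4 + (½)*(-74) + (½)*(-74)²)) = √(3 + (-4 - 37 + (½)*5476)) = √(3 + (-4 - 37 + 2738)) = √(3 + 2697) = √2700 = 30*√3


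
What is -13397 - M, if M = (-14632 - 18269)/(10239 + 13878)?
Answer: -107687516/8039 ≈ -13396.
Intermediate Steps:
M = -10967/8039 (M = -32901/24117 = -32901*1/24117 = -10967/8039 ≈ -1.3642)
-13397 - M = -13397 - 1*(-10967/8039) = -13397 + 10967/8039 = -107687516/8039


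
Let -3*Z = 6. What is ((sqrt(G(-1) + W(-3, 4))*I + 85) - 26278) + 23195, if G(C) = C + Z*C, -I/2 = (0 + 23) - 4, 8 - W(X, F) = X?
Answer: -2998 - 76*sqrt(3) ≈ -3129.6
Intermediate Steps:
Z = -2 (Z = -1/3*6 = -2)
W(X, F) = 8 - X
I = -38 (I = -2*((0 + 23) - 4) = -2*(23 - 4) = -2*19 = -38)
G(C) = -C (G(C) = C - 2*C = -C)
((sqrt(G(-1) + W(-3, 4))*I + 85) - 26278) + 23195 = ((sqrt(-1*(-1) + (8 - 1*(-3)))*(-38) + 85) - 26278) + 23195 = ((sqrt(1 + (8 + 3))*(-38) + 85) - 26278) + 23195 = ((sqrt(1 + 11)*(-38) + 85) - 26278) + 23195 = ((sqrt(12)*(-38) + 85) - 26278) + 23195 = (((2*sqrt(3))*(-38) + 85) - 26278) + 23195 = ((-76*sqrt(3) + 85) - 26278) + 23195 = ((85 - 76*sqrt(3)) - 26278) + 23195 = (-26193 - 76*sqrt(3)) + 23195 = -2998 - 76*sqrt(3)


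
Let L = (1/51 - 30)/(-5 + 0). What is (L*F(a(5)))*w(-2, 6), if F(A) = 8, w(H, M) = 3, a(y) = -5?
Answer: 12232/85 ≈ 143.91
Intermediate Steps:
L = 1529/255 (L = (1/51 - 30)/(-5) = -1529/51*(-⅕) = 1529/255 ≈ 5.9961)
(L*F(a(5)))*w(-2, 6) = ((1529/255)*8)*3 = (12232/255)*3 = 12232/85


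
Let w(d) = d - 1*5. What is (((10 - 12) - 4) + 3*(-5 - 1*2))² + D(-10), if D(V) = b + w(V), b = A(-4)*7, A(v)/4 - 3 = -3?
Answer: 714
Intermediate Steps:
A(v) = 0 (A(v) = 12 + 4*(-3) = 12 - 12 = 0)
w(d) = -5 + d (w(d) = d - 5 = -5 + d)
b = 0 (b = 0*7 = 0)
D(V) = -5 + V (D(V) = 0 + (-5 + V) = -5 + V)
(((10 - 12) - 4) + 3*(-5 - 1*2))² + D(-10) = (((10 - 12) - 4) + 3*(-5 - 1*2))² + (-5 - 10) = ((-2 - 4) + 3*(-5 - 2))² - 15 = (-6 + 3*(-7))² - 15 = (-6 - 21)² - 15 = (-27)² - 15 = 729 - 15 = 714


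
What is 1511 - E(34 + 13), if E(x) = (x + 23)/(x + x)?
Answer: 70982/47 ≈ 1510.3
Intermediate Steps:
E(x) = (23 + x)/(2*x) (E(x) = (23 + x)/((2*x)) = (23 + x)*(1/(2*x)) = (23 + x)/(2*x))
1511 - E(34 + 13) = 1511 - (23 + (34 + 13))/(2*(34 + 13)) = 1511 - (23 + 47)/(2*47) = 1511 - 70/(2*47) = 1511 - 1*35/47 = 1511 - 35/47 = 70982/47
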